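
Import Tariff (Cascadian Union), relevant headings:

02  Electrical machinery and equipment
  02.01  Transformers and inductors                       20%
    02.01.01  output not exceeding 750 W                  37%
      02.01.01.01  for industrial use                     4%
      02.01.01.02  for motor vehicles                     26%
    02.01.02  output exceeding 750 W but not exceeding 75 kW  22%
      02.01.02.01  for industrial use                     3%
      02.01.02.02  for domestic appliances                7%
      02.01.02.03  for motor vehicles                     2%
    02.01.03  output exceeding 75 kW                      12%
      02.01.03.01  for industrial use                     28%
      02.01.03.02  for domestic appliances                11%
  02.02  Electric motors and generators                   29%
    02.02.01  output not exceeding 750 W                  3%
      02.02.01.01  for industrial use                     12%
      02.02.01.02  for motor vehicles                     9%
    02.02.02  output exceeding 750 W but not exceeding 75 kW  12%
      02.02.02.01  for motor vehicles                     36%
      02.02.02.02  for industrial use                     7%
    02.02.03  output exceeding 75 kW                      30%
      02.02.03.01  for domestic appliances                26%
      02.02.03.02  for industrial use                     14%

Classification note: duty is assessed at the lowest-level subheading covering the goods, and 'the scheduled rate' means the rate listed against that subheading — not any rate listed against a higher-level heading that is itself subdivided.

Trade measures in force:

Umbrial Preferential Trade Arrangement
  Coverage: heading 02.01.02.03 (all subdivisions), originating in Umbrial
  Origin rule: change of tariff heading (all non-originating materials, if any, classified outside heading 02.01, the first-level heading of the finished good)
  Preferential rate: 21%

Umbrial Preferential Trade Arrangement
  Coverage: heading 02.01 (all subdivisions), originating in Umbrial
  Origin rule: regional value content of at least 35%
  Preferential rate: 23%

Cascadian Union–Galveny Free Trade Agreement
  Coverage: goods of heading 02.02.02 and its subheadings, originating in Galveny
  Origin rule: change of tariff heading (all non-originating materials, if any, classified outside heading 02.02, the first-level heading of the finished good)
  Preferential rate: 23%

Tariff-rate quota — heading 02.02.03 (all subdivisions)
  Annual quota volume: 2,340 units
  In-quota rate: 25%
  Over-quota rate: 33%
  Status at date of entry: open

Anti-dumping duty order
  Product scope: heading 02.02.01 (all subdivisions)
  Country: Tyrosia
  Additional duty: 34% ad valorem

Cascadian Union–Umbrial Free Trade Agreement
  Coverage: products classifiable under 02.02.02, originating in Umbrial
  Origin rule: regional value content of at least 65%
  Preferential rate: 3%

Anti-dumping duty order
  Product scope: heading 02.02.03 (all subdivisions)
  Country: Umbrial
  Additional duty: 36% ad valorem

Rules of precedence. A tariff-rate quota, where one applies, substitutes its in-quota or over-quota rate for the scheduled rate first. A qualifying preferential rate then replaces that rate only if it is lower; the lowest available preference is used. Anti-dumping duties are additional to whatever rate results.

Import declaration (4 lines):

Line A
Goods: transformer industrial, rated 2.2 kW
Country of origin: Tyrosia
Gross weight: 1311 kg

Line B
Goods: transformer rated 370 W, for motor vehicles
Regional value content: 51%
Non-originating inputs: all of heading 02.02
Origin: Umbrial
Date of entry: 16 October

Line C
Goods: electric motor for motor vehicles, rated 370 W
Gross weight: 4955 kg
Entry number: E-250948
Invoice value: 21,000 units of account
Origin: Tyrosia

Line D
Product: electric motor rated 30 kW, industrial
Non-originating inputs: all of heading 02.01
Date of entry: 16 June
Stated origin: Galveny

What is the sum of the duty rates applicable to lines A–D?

76%

Line A: transformer → 02.01; rated 2.2 kW → 02.01.02; industrial → 02.01.02.01. Scheduled 3%. No special measure applies. → 3%.
Line B: transformer → 02.01; rated 370 W → 02.01.01; for motor vehicles → 02.01.01.02. Scheduled 26%. Umbrial agreement on 02.01.02.03: 02.01.01.02 not covered; Umbrial agreement on 02.01: RVC ≥ 35% → 23% available; Umbrial agreement on 02.02.02: 02.01.01.02 not covered; preferential 23%. → 23%.
Line C: electric motor → 02.02; rated 370 W → 02.02.01; for motor vehicles → 02.02.01.02. Scheduled 9%. anti-dumping (Tyrosia, 02.02.01): +34%; total 9% + 34% = 43%. → 43%.
Line D: electric motor → 02.02; rated 30 kW → 02.02.02; industrial → 02.02.02.02. Scheduled 7%. Galveny agreement on 02.02.02: CTH met → 23% available; preference 23% not lower than 7% → no reduction. → 7%.
Sum: 3% + 23% + 43% + 7% = 76%.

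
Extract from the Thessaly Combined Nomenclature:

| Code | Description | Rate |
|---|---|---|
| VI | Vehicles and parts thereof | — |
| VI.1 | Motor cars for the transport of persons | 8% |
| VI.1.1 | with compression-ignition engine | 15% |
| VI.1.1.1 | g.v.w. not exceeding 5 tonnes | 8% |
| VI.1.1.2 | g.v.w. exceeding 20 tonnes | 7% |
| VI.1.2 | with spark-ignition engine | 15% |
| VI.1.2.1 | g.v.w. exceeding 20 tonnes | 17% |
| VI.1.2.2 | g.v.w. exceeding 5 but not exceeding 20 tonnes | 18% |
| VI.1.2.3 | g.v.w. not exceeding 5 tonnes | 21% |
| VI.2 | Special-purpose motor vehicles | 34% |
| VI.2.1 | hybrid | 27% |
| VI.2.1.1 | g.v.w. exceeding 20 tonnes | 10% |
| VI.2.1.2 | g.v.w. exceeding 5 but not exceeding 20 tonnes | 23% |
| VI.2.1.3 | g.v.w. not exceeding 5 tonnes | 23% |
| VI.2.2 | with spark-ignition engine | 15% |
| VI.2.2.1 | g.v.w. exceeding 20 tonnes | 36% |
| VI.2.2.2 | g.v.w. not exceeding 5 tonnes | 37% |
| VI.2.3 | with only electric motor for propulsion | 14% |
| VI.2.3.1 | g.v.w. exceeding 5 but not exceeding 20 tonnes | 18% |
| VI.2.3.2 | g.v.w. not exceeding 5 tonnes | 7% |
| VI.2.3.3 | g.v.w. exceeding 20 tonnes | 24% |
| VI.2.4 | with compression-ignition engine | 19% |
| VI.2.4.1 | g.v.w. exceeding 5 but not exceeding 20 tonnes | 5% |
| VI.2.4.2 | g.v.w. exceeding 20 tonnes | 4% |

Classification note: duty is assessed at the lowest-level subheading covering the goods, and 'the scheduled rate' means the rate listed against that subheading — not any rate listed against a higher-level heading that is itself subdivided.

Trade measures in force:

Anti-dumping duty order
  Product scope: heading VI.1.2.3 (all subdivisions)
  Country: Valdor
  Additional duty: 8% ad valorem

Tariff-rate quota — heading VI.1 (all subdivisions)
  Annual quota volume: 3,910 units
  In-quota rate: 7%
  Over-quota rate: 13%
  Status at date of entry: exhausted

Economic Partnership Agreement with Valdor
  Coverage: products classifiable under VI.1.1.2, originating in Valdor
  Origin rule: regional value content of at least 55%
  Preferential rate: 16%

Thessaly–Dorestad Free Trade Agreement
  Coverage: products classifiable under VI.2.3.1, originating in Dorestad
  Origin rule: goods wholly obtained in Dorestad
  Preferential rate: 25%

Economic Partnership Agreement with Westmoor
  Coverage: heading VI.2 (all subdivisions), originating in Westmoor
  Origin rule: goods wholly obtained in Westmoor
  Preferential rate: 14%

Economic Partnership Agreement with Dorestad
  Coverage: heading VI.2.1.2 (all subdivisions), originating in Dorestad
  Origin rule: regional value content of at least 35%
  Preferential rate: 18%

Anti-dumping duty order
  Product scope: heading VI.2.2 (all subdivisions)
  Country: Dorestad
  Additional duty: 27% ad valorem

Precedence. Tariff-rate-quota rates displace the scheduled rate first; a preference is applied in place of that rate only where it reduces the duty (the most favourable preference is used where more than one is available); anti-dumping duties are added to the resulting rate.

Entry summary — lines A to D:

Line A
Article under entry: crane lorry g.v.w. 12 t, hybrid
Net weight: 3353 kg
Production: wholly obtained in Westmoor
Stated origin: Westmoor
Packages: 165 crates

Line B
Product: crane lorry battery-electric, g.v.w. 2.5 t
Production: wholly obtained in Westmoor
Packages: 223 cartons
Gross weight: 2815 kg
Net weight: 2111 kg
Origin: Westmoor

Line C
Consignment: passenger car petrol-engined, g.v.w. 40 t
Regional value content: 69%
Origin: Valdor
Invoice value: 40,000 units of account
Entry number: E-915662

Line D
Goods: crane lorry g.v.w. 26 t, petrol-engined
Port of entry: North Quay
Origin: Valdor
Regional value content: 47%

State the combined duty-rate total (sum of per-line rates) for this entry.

Line A: crane lorry → VI.2; hybrid → VI.2.1; g.v.w. 12 t → VI.2.1.2. Scheduled 23%. Westmoor agreement on VI.2: wholly obtained → 14% available; preferential 14%. → 14%.
Line B: crane lorry → VI.2; battery-electric → VI.2.3; g.v.w. 2.5 t → VI.2.3.2. Scheduled 7%. Westmoor agreement on VI.2: wholly obtained → 14% available; preference 14% not lower than 7% → no reduction. → 7%.
Line C: passenger car → VI.1; petrol-engined → VI.1.2; g.v.w. 40 t → VI.1.2.1. Scheduled 17%. quota on VI.1 exhausted → over-quota 13%; Valdor agreement on VI.1.1.2: VI.1.2.1 not covered. → 13%.
Line D: crane lorry → VI.2; petrol-engined → VI.2.2; g.v.w. 26 t → VI.2.2.1. Scheduled 36%. Valdor agreement on VI.1.1.2: VI.2.2.1 not covered. → 36%.
Sum: 14% + 7% + 13% + 36% = 70%.

70%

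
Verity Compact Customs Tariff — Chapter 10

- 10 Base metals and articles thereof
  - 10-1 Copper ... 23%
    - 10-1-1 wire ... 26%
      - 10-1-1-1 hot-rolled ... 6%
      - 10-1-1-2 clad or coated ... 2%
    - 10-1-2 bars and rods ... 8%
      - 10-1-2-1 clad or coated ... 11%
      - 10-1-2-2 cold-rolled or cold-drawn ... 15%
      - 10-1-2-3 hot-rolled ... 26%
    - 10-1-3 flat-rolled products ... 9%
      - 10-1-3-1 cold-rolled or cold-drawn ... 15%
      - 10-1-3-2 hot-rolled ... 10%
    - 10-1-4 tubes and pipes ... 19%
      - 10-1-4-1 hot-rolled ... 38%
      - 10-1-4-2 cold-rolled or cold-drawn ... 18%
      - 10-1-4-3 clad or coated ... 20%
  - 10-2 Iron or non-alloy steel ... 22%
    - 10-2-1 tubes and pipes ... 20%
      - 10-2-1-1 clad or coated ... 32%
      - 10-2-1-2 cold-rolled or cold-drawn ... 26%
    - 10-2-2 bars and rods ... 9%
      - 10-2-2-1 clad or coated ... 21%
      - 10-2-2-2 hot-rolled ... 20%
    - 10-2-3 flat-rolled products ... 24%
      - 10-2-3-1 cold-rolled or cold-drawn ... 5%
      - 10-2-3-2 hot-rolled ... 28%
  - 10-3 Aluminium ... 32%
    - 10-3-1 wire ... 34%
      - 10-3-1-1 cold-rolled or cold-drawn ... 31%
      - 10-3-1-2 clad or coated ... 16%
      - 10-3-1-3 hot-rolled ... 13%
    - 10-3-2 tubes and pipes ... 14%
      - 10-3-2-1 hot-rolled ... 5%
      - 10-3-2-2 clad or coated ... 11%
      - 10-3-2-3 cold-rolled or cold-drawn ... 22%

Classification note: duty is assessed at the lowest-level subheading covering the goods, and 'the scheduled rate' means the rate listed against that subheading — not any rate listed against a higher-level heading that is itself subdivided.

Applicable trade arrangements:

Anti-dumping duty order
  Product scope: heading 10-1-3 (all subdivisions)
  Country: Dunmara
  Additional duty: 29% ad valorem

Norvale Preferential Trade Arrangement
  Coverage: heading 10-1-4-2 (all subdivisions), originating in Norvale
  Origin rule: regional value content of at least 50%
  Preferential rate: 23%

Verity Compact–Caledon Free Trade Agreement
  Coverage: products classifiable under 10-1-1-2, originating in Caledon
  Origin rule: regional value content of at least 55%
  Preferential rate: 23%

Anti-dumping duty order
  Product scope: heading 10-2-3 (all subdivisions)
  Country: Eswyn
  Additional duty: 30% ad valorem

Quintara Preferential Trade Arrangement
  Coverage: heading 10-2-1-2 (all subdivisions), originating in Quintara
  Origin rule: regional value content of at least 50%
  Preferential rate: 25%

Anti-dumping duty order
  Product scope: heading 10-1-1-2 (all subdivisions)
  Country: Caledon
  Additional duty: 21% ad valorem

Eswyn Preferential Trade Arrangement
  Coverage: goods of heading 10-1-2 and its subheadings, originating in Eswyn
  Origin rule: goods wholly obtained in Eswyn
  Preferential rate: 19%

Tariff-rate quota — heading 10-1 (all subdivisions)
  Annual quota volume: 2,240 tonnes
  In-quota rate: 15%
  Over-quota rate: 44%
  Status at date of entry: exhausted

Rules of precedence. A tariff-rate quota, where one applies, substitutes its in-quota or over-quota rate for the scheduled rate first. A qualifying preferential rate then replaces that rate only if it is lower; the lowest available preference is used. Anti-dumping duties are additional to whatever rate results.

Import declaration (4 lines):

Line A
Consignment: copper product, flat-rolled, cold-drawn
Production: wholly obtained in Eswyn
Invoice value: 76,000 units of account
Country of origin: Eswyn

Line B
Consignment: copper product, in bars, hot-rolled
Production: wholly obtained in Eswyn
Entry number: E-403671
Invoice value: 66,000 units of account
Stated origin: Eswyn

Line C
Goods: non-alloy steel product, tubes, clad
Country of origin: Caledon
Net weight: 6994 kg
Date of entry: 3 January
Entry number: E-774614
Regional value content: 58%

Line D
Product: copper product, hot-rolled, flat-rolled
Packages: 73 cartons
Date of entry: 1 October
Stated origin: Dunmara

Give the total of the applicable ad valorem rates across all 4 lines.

168%

Line A: copper → 10-1; flat-rolled → 10-1-3; cold-drawn → 10-1-3-1. Scheduled 15%. quota on 10-1 exhausted → over-quota 44%; Eswyn agreement on 10-1-2: 10-1-3-1 not covered. → 44%.
Line B: copper → 10-1; in bars → 10-1-2; hot-rolled → 10-1-2-3. Scheduled 26%. quota on 10-1 exhausted → over-quota 44%; Eswyn agreement on 10-1-2: wholly obtained → 19% available; preferential 19%. → 19%.
Line C: non-alloy steel → 10-2; tubes → 10-2-1; clad → 10-2-1-1. Scheduled 32%. Caledon agreement on 10-1-1-2: 10-2-1-1 not covered. → 32%.
Line D: copper → 10-1; flat-rolled → 10-1-3; hot-rolled → 10-1-3-2. Scheduled 10%. quota on 10-1 exhausted → over-quota 44%; anti-dumping (Dunmara, 10-1-3): +29%; total 44% + 29% = 73%. → 73%.
Sum: 44% + 19% + 32% + 73% = 168%.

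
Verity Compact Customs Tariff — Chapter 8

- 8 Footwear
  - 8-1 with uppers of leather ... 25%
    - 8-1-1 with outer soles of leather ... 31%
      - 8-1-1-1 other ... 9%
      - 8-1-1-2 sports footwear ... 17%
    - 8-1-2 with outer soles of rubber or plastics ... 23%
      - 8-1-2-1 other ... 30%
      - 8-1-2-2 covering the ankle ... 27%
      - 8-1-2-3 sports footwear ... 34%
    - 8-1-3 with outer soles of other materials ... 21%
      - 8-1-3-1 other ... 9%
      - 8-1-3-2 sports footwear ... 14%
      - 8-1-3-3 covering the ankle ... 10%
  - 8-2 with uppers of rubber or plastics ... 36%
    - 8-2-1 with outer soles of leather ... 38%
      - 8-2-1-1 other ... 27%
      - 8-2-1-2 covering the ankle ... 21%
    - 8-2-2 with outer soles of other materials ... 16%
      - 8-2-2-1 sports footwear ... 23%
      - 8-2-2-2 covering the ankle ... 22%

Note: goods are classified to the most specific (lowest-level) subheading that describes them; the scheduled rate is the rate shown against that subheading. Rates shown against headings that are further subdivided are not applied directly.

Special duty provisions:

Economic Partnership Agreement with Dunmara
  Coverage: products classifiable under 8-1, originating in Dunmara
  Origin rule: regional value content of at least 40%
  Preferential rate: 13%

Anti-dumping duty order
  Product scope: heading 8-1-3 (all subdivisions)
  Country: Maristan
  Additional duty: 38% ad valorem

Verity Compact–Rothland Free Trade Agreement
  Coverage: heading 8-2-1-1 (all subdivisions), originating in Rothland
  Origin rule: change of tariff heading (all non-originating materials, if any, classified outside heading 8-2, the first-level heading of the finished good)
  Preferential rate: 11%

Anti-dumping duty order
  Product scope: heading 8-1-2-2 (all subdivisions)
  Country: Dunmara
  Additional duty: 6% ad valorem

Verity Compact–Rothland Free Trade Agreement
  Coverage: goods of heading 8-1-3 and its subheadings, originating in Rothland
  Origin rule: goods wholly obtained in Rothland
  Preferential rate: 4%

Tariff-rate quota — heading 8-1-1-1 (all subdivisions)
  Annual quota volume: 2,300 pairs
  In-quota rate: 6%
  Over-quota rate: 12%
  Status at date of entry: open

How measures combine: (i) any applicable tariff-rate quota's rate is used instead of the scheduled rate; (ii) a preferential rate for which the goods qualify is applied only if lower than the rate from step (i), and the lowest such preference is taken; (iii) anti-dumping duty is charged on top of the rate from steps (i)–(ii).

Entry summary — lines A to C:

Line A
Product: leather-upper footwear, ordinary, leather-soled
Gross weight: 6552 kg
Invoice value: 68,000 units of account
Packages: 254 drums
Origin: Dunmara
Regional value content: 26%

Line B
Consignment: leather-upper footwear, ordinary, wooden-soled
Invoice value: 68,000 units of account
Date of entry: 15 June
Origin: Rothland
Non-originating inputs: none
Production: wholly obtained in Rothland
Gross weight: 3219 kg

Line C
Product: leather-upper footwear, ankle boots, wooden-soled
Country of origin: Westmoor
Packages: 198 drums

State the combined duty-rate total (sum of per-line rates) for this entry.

20%

Line A: leather-upper → 8-1; leather-soled → 8-1-1; ordinary → 8-1-1-1. Scheduled 9%. quota on 8-1-1-1 open → in-quota 6%; Dunmara agreement on 8-1: RVC < 40%. → 6%.
Line B: leather-upper → 8-1; wooden-soled → 8-1-3; ordinary → 8-1-3-1. Scheduled 9%. Rothland agreement on 8-2-1-1: 8-1-3-1 not covered; Rothland agreement on 8-1-3: wholly obtained → 4% available; preferential 4%. → 4%.
Line C: leather-upper → 8-1; wooden-soled → 8-1-3; ankle boots → 8-1-3-3. Scheduled 10%. No special measure applies. → 10%.
Sum: 6% + 4% + 10% = 20%.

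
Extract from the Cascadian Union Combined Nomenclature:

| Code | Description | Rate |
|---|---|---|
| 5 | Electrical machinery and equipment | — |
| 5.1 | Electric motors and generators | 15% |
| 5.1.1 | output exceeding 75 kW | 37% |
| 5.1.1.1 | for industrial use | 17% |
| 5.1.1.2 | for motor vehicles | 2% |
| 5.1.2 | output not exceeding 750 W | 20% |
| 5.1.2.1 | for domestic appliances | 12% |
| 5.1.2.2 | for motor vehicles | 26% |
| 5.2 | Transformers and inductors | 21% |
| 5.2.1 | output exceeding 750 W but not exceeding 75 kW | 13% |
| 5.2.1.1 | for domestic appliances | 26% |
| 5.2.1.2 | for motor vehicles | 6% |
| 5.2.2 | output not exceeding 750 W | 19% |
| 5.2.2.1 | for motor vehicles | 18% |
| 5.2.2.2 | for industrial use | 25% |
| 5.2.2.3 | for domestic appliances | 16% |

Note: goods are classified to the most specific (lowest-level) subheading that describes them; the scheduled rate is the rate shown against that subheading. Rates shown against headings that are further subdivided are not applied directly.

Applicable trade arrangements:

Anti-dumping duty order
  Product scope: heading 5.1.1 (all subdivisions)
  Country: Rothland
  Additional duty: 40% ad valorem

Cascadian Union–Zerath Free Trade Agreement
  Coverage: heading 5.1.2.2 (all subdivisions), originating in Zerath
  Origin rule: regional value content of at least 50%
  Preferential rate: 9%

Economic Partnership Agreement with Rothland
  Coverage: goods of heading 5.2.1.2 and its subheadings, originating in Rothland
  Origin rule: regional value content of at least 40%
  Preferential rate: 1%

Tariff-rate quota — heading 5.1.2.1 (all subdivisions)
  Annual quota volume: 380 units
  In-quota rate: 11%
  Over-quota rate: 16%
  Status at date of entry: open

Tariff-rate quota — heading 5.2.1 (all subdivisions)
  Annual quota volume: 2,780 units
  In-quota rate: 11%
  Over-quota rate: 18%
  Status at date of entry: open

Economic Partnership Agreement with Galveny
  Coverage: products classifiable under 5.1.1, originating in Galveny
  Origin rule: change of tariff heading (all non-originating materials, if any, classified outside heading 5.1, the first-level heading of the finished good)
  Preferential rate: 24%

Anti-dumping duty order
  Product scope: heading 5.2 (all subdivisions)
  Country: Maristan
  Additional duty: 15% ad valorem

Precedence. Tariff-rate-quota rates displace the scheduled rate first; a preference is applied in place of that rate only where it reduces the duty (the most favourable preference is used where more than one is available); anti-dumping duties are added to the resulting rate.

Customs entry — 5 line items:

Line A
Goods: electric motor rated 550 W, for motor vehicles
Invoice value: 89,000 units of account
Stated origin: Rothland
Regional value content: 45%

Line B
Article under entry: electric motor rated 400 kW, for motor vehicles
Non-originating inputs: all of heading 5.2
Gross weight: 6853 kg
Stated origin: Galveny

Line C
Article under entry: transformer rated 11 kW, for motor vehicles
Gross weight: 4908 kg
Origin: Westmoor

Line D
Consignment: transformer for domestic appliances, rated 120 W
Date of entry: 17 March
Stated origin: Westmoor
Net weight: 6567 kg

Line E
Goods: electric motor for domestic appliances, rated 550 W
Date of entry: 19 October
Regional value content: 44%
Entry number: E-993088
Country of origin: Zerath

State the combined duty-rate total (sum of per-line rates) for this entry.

Line A: electric motor → 5.1; rated 550 W → 5.1.2; for motor vehicles → 5.1.2.2. Scheduled 26%. Rothland agreement on 5.2.1.2: 5.1.2.2 not covered. → 26%.
Line B: electric motor → 5.1; rated 400 kW → 5.1.1; for motor vehicles → 5.1.1.2. Scheduled 2%. Galveny agreement on 5.1.1: CTH met → 24% available; preference 24% not lower than 2% → no reduction. → 2%.
Line C: transformer → 5.2; rated 11 kW → 5.2.1; for motor vehicles → 5.2.1.2. Scheduled 6%. quota on 5.2.1 open → in-quota 11%. → 11%.
Line D: transformer → 5.2; rated 120 W → 5.2.2; for domestic appliances → 5.2.2.3. Scheduled 16%. No special measure applies. → 16%.
Line E: electric motor → 5.1; rated 550 W → 5.1.2; for domestic appliances → 5.1.2.1. Scheduled 12%. quota on 5.1.2.1 open → in-quota 11%; Zerath agreement on 5.1.2.2: 5.1.2.1 not covered. → 11%.
Sum: 26% + 2% + 11% + 16% + 11% = 66%.

66%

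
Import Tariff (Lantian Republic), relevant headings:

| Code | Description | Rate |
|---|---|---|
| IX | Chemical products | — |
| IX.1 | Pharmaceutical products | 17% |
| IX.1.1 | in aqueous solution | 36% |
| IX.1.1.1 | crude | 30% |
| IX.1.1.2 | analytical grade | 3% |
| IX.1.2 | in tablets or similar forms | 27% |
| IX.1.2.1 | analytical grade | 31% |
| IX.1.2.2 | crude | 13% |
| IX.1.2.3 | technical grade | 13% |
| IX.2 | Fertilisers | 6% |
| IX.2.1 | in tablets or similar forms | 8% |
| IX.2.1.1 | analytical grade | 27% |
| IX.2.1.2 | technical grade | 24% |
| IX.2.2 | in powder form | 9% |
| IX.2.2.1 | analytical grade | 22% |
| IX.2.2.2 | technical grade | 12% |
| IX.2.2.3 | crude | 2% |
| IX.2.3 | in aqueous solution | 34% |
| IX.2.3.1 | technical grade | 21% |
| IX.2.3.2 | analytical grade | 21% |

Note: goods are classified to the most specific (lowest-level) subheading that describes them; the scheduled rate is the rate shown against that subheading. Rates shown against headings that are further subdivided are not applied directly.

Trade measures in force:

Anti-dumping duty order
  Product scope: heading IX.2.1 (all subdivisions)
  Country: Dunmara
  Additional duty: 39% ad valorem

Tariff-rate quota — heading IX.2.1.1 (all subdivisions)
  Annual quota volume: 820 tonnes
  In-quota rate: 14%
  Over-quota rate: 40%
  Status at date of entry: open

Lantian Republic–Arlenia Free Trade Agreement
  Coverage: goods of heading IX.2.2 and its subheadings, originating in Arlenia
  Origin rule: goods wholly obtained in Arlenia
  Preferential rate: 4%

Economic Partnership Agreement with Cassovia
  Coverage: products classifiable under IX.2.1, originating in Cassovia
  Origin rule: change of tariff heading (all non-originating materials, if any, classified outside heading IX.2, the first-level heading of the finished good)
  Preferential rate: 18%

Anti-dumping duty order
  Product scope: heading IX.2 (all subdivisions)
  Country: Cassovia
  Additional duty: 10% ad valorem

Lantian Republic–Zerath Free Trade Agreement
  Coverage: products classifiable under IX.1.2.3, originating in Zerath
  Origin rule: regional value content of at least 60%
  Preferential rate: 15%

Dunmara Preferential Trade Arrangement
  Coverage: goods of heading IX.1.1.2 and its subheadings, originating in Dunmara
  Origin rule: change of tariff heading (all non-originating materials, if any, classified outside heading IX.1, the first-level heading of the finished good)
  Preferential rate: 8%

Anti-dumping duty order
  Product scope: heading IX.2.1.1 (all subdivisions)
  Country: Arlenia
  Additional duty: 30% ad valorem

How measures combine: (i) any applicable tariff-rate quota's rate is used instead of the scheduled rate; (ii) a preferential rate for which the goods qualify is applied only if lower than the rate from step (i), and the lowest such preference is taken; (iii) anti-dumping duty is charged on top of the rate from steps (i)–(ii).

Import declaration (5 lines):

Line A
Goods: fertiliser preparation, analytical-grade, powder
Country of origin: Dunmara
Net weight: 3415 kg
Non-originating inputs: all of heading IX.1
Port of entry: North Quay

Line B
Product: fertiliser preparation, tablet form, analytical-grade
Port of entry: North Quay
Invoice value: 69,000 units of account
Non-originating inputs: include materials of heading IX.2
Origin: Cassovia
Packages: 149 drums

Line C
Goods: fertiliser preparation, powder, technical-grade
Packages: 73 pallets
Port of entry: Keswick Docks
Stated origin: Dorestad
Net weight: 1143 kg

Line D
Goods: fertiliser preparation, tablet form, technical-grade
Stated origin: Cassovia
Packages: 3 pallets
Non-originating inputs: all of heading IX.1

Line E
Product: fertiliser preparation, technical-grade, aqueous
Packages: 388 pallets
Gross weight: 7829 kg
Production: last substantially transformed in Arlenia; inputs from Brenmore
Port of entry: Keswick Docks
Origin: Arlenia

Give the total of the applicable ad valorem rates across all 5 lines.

Line A: fertiliser → IX.2; powder → IX.2.2; analytical-grade → IX.2.2.1. Scheduled 22%. Dunmara agreement on IX.1.1.2: IX.2.2.1 not covered. → 22%.
Line B: fertiliser → IX.2; tablet form → IX.2.1; analytical-grade → IX.2.1.1. Scheduled 27%. quota on IX.2.1.1 open → in-quota 14%; Cassovia agreement on IX.2.1: CTH not met; anti-dumping (Cassovia, IX.2): +10%; total 14% + 10% = 24%. → 24%.
Line C: fertiliser → IX.2; powder → IX.2.2; technical-grade → IX.2.2.2. Scheduled 12%. No special measure applies. → 12%.
Line D: fertiliser → IX.2; tablet form → IX.2.1; technical-grade → IX.2.1.2. Scheduled 24%. Cassovia agreement on IX.2.1: CTH met → 18% available; preferential 18%; anti-dumping (Cassovia, IX.2): +10%; total 18% + 10% = 28%. → 28%.
Line E: fertiliser → IX.2; aqueous → IX.2.3; technical-grade → IX.2.3.1. Scheduled 21%. Arlenia agreement on IX.2.2: IX.2.3.1 not covered. → 21%.
Sum: 22% + 24% + 12% + 28% + 21% = 107%.

107%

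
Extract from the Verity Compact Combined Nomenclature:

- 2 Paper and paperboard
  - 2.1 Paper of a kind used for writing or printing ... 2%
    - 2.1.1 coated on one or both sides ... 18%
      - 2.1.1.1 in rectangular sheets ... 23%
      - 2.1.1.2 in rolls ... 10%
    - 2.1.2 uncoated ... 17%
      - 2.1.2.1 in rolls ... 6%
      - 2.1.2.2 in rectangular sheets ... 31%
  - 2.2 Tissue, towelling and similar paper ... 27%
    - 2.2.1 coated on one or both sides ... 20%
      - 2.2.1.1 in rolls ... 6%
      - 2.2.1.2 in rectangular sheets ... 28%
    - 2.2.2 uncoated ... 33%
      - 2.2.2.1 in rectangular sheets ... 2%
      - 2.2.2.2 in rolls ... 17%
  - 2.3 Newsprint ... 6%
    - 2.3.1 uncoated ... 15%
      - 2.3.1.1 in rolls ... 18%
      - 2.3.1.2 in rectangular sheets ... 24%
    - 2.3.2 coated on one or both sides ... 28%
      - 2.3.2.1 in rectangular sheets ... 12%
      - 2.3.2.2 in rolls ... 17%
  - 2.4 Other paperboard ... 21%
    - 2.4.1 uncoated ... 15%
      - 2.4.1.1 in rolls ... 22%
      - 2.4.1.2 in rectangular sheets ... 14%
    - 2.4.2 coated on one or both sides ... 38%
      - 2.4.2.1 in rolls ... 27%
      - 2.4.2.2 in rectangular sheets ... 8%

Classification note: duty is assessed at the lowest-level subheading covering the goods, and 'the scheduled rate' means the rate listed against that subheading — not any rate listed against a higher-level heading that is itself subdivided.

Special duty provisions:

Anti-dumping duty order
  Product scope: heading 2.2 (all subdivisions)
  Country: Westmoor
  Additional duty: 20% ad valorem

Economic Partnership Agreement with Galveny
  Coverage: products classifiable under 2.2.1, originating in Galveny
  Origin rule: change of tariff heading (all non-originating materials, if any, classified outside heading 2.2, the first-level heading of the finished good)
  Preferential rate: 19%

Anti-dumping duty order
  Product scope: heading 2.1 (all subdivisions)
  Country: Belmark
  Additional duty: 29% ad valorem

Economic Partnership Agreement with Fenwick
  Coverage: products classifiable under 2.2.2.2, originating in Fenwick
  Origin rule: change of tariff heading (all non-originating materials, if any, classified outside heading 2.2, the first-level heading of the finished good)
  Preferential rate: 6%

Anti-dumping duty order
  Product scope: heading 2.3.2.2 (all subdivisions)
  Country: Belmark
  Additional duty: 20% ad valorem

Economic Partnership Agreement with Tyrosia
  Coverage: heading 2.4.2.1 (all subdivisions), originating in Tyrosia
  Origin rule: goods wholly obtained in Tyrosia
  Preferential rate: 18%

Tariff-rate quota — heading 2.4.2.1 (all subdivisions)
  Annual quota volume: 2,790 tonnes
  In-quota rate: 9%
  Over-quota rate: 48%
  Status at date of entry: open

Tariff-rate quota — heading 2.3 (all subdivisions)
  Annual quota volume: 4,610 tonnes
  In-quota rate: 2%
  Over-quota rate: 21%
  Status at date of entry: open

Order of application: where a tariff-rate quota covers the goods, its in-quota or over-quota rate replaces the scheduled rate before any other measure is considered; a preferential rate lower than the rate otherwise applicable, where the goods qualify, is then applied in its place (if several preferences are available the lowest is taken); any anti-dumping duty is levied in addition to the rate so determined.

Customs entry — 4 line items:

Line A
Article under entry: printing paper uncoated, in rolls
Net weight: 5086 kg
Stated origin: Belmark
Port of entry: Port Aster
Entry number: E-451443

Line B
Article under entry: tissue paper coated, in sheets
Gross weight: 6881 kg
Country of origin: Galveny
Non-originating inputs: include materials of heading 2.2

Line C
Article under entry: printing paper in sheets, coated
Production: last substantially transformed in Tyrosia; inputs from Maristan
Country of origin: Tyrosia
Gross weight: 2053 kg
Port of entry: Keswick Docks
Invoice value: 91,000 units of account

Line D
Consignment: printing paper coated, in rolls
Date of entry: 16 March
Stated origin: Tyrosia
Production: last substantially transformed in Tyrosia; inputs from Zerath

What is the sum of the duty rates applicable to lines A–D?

96%

Line A: printing paper → 2.1; uncoated → 2.1.2; in rolls → 2.1.2.1. Scheduled 6%. anti-dumping (Belmark, 2.1): +29%; total 6% + 29% = 35%. → 35%.
Line B: tissue paper → 2.2; coated → 2.2.1; in sheets → 2.2.1.2. Scheduled 28%. Galveny agreement on 2.2.1: CTH not met. → 28%.
Line C: printing paper → 2.1; coated → 2.1.1; in sheets → 2.1.1.1. Scheduled 23%. Tyrosia agreement on 2.4.2.1: 2.1.1.1 not covered. → 23%.
Line D: printing paper → 2.1; coated → 2.1.1; in rolls → 2.1.1.2. Scheduled 10%. Tyrosia agreement on 2.4.2.1: 2.1.1.2 not covered. → 10%.
Sum: 35% + 28% + 23% + 10% = 96%.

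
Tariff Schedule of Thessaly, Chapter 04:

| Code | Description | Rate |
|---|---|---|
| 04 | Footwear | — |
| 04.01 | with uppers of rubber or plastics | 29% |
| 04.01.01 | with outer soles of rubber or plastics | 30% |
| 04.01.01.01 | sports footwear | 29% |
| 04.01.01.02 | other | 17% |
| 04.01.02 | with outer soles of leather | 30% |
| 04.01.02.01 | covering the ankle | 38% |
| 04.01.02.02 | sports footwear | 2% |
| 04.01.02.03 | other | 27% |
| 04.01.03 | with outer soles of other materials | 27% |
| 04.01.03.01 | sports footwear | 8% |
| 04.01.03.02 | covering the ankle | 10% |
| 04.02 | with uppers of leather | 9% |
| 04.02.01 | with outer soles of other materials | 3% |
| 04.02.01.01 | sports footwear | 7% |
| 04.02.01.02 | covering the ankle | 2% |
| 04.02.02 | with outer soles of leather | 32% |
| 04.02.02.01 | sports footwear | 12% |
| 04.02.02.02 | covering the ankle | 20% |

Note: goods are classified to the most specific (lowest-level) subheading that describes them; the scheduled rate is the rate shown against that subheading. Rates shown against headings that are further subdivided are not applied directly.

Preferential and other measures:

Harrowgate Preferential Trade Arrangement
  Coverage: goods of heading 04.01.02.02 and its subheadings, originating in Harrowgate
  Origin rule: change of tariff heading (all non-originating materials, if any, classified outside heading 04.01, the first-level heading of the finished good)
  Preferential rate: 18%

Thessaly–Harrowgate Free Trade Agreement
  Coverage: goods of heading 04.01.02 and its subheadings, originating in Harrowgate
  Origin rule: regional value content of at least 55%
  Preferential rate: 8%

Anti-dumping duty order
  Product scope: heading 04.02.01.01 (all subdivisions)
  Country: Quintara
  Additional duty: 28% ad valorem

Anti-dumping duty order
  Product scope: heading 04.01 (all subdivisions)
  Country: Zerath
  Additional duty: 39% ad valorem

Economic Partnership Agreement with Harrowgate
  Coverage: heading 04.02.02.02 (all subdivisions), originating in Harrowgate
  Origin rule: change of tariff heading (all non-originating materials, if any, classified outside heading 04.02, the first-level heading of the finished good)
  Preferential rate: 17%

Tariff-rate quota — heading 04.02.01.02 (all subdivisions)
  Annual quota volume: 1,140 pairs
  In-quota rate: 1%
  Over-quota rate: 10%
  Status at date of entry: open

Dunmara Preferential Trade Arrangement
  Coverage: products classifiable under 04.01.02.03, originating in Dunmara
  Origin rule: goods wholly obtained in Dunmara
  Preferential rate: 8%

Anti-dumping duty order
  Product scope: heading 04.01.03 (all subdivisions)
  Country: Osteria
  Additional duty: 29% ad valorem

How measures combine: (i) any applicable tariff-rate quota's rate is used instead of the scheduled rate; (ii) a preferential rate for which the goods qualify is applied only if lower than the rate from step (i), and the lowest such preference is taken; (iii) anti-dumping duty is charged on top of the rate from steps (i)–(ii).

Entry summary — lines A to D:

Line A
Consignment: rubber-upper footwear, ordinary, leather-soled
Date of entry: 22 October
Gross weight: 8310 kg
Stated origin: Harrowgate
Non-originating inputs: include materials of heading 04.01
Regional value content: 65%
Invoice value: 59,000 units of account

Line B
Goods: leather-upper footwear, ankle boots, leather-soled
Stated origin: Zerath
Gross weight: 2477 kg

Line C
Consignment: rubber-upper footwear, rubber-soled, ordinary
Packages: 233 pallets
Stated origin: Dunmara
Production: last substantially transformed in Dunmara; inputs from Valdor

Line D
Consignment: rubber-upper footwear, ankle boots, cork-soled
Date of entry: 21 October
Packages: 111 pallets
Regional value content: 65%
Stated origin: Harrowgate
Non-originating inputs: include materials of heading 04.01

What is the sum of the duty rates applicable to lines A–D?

Line A: rubber-upper → 04.01; leather-soled → 04.01.02; ordinary → 04.01.02.03. Scheduled 27%. Harrowgate agreement on 04.01.02.02: 04.01.02.03 not covered; Harrowgate agreement on 04.01.02: RVC ≥ 55% → 8% available; Harrowgate agreement on 04.02.02.02: 04.01.02.03 not covered; preferential 8%. → 8%.
Line B: leather-upper → 04.02; leather-soled → 04.02.02; ankle boots → 04.02.02.02. Scheduled 20%. No special measure applies. → 20%.
Line C: rubber-upper → 04.01; rubber-soled → 04.01.01; ordinary → 04.01.01.02. Scheduled 17%. Dunmara agreement on 04.01.02.03: 04.01.01.02 not covered. → 17%.
Line D: rubber-upper → 04.01; cork-soled → 04.01.03; ankle boots → 04.01.03.02. Scheduled 10%. Harrowgate agreement on 04.01.02.02: 04.01.03.02 not covered; Harrowgate agreement on 04.01.02: 04.01.03.02 not covered; Harrowgate agreement on 04.02.02.02: 04.01.03.02 not covered. → 10%.
Sum: 8% + 20% + 17% + 10% = 55%.

55%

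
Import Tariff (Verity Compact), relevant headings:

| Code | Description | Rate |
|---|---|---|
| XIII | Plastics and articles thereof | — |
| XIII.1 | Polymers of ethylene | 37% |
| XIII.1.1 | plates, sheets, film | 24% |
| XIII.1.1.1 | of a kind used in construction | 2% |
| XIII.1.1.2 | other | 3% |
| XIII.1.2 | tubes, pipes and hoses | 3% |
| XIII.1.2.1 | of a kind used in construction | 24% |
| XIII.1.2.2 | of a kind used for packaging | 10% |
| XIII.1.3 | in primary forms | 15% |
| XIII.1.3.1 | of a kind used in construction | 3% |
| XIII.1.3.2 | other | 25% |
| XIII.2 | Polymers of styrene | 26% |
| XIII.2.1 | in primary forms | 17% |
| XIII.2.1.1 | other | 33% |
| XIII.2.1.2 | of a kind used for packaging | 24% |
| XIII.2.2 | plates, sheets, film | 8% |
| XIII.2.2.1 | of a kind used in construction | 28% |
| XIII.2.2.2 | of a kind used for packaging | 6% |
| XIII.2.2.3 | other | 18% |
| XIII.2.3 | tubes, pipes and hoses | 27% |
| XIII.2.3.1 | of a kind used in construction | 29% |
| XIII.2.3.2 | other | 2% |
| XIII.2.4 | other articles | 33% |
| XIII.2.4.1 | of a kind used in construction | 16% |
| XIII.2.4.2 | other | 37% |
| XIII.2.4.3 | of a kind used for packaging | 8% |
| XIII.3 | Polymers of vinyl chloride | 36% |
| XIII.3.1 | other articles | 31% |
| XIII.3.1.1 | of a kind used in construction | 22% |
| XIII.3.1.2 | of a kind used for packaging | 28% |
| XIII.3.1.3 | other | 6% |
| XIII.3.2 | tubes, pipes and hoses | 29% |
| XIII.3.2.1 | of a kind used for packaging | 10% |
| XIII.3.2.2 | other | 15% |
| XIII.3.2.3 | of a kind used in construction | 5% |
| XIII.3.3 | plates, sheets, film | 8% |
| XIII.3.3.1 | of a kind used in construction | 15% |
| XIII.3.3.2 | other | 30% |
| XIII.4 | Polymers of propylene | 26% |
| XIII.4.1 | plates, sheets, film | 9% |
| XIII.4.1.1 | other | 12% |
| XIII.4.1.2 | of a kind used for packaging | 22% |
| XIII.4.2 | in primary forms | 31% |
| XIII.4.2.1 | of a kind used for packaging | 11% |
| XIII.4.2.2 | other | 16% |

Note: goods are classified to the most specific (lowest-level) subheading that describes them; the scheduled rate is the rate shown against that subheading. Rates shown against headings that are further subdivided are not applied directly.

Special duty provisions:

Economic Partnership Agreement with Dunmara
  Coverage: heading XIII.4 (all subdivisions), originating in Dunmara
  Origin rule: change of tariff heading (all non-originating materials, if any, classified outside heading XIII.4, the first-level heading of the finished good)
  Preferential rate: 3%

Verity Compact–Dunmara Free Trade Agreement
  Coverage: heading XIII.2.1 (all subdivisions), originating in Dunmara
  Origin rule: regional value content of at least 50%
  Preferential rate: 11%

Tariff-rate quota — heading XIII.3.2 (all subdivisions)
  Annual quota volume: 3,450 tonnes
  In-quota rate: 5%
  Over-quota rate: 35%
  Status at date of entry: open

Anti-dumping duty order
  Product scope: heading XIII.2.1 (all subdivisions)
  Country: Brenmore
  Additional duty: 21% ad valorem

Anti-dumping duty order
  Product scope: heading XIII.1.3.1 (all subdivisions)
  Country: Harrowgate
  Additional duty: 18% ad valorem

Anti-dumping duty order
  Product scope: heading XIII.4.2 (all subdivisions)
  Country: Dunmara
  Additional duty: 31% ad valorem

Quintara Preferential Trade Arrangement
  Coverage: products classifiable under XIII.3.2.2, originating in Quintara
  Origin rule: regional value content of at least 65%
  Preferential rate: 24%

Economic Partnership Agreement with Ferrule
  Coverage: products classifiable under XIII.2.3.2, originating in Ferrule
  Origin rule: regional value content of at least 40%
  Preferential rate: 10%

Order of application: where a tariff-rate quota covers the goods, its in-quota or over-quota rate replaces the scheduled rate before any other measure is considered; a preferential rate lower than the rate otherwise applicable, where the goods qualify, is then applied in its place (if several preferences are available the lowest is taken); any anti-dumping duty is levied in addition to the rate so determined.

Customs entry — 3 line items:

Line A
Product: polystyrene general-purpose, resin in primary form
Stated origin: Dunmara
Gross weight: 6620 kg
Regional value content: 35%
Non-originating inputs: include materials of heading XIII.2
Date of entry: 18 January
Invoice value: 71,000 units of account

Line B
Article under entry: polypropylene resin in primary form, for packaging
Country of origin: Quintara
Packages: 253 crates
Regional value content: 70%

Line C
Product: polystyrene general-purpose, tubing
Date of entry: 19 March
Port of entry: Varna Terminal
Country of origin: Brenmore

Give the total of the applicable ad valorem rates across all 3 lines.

Line A: polystyrene → XIII.2; resin in primary form → XIII.2.1; general-purpose → XIII.2.1.1. Scheduled 33%. Dunmara agreement on XIII.4: XIII.2.1.1 not covered; Dunmara agreement on XIII.2.1: RVC < 50%. → 33%.
Line B: polypropylene → XIII.4; resin in primary form → XIII.4.2; for packaging → XIII.4.2.1. Scheduled 11%. Quintara agreement on XIII.3.2.2: XIII.4.2.1 not covered. → 11%.
Line C: polystyrene → XIII.2; tubing → XIII.2.3; general-purpose → XIII.2.3.2. Scheduled 2%. No special measure applies. → 2%.
Sum: 33% + 11% + 2% = 46%.

46%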